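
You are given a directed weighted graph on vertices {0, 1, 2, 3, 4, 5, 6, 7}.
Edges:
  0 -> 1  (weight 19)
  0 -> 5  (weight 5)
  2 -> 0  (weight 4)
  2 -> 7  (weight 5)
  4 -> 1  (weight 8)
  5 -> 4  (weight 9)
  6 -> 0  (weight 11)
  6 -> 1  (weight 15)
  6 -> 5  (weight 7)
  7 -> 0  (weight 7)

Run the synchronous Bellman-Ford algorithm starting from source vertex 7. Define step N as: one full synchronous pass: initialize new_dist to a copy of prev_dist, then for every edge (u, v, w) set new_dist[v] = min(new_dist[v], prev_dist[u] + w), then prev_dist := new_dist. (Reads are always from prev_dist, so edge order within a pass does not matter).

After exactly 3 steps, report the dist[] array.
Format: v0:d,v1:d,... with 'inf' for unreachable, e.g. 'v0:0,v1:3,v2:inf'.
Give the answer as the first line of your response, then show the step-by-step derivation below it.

v0:7,v1:26,v2:inf,v3:inf,v4:21,v5:12,v6:inf,v7:0

step 1: dist = v0:7,v1:inf,v2:inf,v3:inf,v4:inf,v5:inf,v6:inf,v7:0
step 2: dist = v0:7,v1:26,v2:inf,v3:inf,v4:inf,v5:12,v6:inf,v7:0
step 3: dist = v0:7,v1:26,v2:inf,v3:inf,v4:21,v5:12,v6:inf,v7:0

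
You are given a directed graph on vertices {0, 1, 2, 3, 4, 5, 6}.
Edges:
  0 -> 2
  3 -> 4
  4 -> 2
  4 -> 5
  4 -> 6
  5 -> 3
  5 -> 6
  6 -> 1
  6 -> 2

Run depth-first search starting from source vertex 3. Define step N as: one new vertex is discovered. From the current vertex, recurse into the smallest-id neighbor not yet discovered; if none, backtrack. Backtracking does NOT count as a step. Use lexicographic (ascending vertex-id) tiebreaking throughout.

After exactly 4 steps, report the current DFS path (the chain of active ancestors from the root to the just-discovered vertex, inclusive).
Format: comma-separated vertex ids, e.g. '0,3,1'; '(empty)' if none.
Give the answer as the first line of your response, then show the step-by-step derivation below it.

3,4,5

step 1: discover 3; path=3; order=3
step 2: discover 4; path=3>4; order=3,4
step 3: discover 2; path=3>4>2; order=3,4,2
step 4: discover 5; path=3>4>5; order=3,4,2,5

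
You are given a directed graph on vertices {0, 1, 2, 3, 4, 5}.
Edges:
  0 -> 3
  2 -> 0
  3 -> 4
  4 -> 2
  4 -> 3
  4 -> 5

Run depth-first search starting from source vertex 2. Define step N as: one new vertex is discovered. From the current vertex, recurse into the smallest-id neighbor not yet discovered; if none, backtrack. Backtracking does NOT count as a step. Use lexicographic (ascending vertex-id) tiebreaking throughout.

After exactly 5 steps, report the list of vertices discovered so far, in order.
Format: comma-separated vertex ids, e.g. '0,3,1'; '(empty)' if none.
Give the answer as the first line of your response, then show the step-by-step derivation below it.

2,0,3,4,5

step 1: discover 2; path=2; order=2
step 2: discover 0; path=2>0; order=2,0
step 3: discover 3; path=2>0>3; order=2,0,3
step 4: discover 4; path=2>0>3>4; order=2,0,3,4
step 5: discover 5; path=2>0>3>4>5; order=2,0,3,4,5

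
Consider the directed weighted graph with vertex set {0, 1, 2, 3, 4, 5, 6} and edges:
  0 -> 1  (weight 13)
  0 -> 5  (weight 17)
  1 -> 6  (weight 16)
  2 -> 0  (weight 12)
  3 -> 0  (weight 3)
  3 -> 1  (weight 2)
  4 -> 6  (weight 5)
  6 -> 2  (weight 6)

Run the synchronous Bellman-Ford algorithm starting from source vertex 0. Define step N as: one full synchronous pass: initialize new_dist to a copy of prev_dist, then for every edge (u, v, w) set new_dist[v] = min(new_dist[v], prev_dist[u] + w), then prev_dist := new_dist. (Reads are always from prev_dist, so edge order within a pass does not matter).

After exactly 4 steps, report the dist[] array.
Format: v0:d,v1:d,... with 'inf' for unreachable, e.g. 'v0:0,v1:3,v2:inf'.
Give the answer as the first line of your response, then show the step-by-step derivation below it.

v0:0,v1:13,v2:35,v3:inf,v4:inf,v5:17,v6:29

step 1: dist = v0:0,v1:13,v2:inf,v3:inf,v4:inf,v5:17,v6:inf
step 2: dist = v0:0,v1:13,v2:inf,v3:inf,v4:inf,v5:17,v6:29
step 3: dist = v0:0,v1:13,v2:35,v3:inf,v4:inf,v5:17,v6:29
step 4: dist = v0:0,v1:13,v2:35,v3:inf,v4:inf,v5:17,v6:29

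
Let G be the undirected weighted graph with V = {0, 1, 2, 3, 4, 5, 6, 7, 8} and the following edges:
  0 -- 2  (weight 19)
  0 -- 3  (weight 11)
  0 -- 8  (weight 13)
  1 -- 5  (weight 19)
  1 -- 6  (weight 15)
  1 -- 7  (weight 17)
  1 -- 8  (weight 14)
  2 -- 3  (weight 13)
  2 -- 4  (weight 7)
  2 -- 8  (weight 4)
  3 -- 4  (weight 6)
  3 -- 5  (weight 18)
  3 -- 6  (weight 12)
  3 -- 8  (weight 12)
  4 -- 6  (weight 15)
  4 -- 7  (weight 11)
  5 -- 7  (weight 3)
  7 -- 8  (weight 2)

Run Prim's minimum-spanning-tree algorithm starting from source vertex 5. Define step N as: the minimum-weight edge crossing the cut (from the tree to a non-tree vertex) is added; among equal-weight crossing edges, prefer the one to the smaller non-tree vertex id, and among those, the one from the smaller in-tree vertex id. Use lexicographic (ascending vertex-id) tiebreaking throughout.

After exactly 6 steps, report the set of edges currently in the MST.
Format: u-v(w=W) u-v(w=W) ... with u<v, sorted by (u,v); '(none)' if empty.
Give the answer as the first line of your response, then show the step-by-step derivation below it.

0-3(w=11) 2-4(w=7) 2-8(w=4) 3-4(w=6) 5-7(w=3) 7-8(w=2)

step 1: add edge 5-7 (w=3); MST = {5-7(w=3)}
step 2: add edge 7-8 (w=2); MST = {5-7(w=3) 7-8(w=2)}
step 3: add edge 2-8 (w=4); MST = {2-8(w=4) 5-7(w=3) 7-8(w=2)}
step 4: add edge 2-4 (w=7); MST = {2-4(w=7) 2-8(w=4) 5-7(w=3) 7-8(w=2)}
step 5: add edge 3-4 (w=6); MST = {2-4(w=7) 2-8(w=4) 3-4(w=6) 5-7(w=3) 7-8(w=2)}
step 6: add edge 0-3 (w=11); MST = {0-3(w=11) 2-4(w=7) 2-8(w=4) 3-4(w=6) 5-7(w=3) 7-8(w=2)}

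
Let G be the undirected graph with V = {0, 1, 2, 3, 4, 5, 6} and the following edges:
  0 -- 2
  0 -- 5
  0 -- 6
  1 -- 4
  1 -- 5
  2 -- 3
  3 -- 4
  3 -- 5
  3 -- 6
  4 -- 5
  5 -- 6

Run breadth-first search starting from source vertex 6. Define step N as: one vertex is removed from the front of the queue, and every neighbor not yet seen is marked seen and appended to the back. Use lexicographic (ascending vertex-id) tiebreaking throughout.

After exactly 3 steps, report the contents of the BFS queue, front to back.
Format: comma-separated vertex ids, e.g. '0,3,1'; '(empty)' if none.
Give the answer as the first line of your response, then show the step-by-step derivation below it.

5,2,4

step 1: dequeue 6; queue=[0,3,5]; order=6
step 2: dequeue 0; queue=[3,5,2]; order=6,0
step 3: dequeue 3; queue=[5,2,4]; order=6,0,3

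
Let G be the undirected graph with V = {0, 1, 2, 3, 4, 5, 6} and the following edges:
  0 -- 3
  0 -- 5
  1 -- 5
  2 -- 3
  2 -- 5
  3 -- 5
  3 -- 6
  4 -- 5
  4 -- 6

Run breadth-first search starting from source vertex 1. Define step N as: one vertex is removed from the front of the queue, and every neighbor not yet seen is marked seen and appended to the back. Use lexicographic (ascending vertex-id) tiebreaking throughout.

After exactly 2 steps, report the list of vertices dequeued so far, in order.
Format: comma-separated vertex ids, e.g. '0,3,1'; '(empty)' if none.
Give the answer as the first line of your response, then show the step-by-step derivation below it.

1,5

step 1: dequeue 1; queue=[5]; order=1
step 2: dequeue 5; queue=[0,2,3,4]; order=1,5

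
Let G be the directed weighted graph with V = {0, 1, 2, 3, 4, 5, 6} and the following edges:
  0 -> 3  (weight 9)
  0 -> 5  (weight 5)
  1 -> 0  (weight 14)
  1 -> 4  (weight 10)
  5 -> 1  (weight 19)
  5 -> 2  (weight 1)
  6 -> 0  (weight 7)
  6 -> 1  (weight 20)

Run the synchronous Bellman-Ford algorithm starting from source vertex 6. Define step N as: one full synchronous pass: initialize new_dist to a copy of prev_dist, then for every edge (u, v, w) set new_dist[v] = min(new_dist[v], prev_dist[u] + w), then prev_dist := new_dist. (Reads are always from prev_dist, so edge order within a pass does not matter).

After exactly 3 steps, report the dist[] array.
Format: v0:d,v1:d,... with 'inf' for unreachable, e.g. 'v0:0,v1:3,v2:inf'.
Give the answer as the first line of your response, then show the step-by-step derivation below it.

v0:7,v1:20,v2:13,v3:16,v4:30,v5:12,v6:0

step 1: dist = v0:7,v1:20,v2:inf,v3:inf,v4:inf,v5:inf,v6:0
step 2: dist = v0:7,v1:20,v2:inf,v3:16,v4:30,v5:12,v6:0
step 3: dist = v0:7,v1:20,v2:13,v3:16,v4:30,v5:12,v6:0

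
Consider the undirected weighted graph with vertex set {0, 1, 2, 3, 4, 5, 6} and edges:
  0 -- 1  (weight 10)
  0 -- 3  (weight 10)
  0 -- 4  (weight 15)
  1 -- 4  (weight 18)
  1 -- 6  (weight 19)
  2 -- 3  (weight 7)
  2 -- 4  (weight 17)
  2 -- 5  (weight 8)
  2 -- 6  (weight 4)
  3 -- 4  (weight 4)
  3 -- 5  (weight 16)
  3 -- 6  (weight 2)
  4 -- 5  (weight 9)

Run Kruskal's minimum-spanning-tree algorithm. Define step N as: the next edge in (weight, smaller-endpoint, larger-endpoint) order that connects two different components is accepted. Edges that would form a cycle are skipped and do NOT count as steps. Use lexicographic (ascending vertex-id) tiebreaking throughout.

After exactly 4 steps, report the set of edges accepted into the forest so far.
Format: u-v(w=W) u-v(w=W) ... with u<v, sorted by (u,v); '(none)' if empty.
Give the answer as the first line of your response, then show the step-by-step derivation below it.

2-5(w=8) 2-6(w=4) 3-4(w=4) 3-6(w=2)

step 1: add edge 3-6 (w=2); MST = {3-6(w=2)}
step 2: add edge 2-6 (w=4); MST = {2-6(w=4) 3-6(w=2)}
step 3: add edge 3-4 (w=4); MST = {2-6(w=4) 3-4(w=4) 3-6(w=2)}
step 4: add edge 2-5 (w=8); MST = {2-5(w=8) 2-6(w=4) 3-4(w=4) 3-6(w=2)}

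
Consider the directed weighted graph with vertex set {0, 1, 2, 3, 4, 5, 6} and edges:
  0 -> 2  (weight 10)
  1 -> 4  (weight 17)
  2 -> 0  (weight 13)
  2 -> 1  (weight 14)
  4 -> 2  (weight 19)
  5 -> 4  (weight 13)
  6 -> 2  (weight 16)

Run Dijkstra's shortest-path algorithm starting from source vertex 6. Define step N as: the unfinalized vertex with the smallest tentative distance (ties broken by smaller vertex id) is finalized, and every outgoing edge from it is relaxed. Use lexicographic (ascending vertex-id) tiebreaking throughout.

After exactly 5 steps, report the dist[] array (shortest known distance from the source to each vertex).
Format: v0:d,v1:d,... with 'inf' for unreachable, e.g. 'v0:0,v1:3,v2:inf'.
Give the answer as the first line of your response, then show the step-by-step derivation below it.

v0:29,v1:30,v2:16,v3:inf,v4:47,v5:inf,v6:0

step 1: dist = v0:inf,v1:inf,v2:16,v3:inf,v4:inf,v5:inf,v6:0
step 2: dist = v0:29,v1:30,v2:16,v3:inf,v4:inf,v5:inf,v6:0
step 3: dist = v0:29,v1:30,v2:16,v3:inf,v4:inf,v5:inf,v6:0
step 4: dist = v0:29,v1:30,v2:16,v3:inf,v4:47,v5:inf,v6:0
step 5: dist = v0:29,v1:30,v2:16,v3:inf,v4:47,v5:inf,v6:0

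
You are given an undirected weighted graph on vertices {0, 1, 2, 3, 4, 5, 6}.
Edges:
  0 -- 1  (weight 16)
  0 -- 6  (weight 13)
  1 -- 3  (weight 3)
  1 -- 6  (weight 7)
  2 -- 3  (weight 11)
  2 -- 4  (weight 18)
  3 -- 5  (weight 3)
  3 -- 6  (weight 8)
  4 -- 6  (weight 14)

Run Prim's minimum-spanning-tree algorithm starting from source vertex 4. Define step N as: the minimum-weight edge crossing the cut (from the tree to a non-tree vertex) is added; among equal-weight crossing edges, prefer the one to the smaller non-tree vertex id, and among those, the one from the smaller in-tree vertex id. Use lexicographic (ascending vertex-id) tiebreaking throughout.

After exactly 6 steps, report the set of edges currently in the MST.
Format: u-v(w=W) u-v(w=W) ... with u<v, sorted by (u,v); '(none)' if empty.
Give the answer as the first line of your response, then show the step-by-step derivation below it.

0-6(w=13) 1-3(w=3) 1-6(w=7) 2-3(w=11) 3-5(w=3) 4-6(w=14)

step 1: add edge 4-6 (w=14); MST = {4-6(w=14)}
step 2: add edge 1-6 (w=7); MST = {1-6(w=7) 4-6(w=14)}
step 3: add edge 1-3 (w=3); MST = {1-3(w=3) 1-6(w=7) 4-6(w=14)}
step 4: add edge 3-5 (w=3); MST = {1-3(w=3) 1-6(w=7) 3-5(w=3) 4-6(w=14)}
step 5: add edge 2-3 (w=11); MST = {1-3(w=3) 1-6(w=7) 2-3(w=11) 3-5(w=3) 4-6(w=14)}
step 6: add edge 0-6 (w=13); MST = {0-6(w=13) 1-3(w=3) 1-6(w=7) 2-3(w=11) 3-5(w=3) 4-6(w=14)}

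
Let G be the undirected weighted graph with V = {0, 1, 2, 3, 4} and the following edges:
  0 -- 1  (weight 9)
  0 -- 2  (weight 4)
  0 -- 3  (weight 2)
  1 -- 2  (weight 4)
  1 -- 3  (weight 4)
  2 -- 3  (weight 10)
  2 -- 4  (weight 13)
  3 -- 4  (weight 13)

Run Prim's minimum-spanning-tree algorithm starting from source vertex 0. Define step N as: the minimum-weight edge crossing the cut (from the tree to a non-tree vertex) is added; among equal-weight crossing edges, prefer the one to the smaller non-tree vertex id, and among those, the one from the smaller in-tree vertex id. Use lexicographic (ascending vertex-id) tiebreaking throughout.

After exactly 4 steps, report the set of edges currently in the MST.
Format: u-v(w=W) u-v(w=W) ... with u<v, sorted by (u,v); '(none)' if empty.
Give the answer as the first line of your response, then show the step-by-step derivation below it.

0-2(w=4) 0-3(w=2) 1-3(w=4) 2-4(w=13)

step 1: add edge 0-3 (w=2); MST = {0-3(w=2)}
step 2: add edge 1-3 (w=4); MST = {0-3(w=2) 1-3(w=4)}
step 3: add edge 0-2 (w=4); MST = {0-2(w=4) 0-3(w=2) 1-3(w=4)}
step 4: add edge 2-4 (w=13); MST = {0-2(w=4) 0-3(w=2) 1-3(w=4) 2-4(w=13)}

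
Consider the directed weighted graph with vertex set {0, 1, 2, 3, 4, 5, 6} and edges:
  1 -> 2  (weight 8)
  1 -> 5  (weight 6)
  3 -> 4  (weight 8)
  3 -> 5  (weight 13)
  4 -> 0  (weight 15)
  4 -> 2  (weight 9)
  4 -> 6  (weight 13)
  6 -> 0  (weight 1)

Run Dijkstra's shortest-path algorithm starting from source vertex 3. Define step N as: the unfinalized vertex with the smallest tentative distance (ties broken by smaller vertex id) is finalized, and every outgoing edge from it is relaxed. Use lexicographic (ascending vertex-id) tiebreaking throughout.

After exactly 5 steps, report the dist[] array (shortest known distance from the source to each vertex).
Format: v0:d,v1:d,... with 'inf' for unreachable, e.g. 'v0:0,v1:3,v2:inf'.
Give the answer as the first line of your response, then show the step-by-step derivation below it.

v0:22,v1:inf,v2:17,v3:0,v4:8,v5:13,v6:21

step 1: dist = v0:inf,v1:inf,v2:inf,v3:0,v4:8,v5:13,v6:inf
step 2: dist = v0:23,v1:inf,v2:17,v3:0,v4:8,v5:13,v6:21
step 3: dist = v0:23,v1:inf,v2:17,v3:0,v4:8,v5:13,v6:21
step 4: dist = v0:23,v1:inf,v2:17,v3:0,v4:8,v5:13,v6:21
step 5: dist = v0:22,v1:inf,v2:17,v3:0,v4:8,v5:13,v6:21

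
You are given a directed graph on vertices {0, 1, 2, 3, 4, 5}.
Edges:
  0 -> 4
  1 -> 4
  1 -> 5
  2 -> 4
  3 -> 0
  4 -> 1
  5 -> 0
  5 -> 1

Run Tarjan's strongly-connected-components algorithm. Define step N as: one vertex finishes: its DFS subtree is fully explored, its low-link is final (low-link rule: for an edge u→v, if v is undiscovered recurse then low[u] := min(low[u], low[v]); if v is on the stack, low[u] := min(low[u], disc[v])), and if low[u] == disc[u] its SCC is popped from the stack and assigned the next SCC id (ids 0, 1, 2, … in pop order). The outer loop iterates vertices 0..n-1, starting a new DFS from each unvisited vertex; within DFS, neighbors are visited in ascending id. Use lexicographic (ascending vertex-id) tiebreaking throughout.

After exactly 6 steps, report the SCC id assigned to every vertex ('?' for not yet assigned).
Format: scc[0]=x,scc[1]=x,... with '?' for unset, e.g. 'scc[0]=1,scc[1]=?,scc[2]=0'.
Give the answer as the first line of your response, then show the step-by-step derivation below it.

scc[0]=0,scc[1]=0,scc[2]=1,scc[3]=2,scc[4]=0,scc[5]=0

step 1: low=(low[0]=0,low[1]=1,low[2]=?,low[3]=?,low[4]=1,low[5]=0); scc=(scc[0]=?,scc[1]=?,scc[2]=?,scc[3]=?,scc[4]=?,scc[5]=?)
step 2: low=(low[0]=0,low[1]=0,low[2]=?,low[3]=?,low[4]=1,low[5]=0); scc=(scc[0]=?,scc[1]=?,scc[2]=?,scc[3]=?,scc[4]=?,scc[5]=?)
step 3: low=(low[0]=0,low[1]=0,low[2]=?,low[3]=?,low[4]=0,low[5]=0); scc=(scc[0]=?,scc[1]=?,scc[2]=?,scc[3]=?,scc[4]=?,scc[5]=?)
step 4: low=(low[0]=0,low[1]=0,low[2]=?,low[3]=?,low[4]=0,low[5]=0); scc=(scc[0]=0,scc[1]=0,scc[2]=?,scc[3]=?,scc[4]=0,scc[5]=0)
step 5: low=(low[0]=0,low[1]=0,low[2]=4,low[3]=?,low[4]=0,low[5]=0); scc=(scc[0]=0,scc[1]=0,scc[2]=1,scc[3]=?,scc[4]=0,scc[5]=0)
step 6: low=(low[0]=0,low[1]=0,low[2]=4,low[3]=5,low[4]=0,low[5]=0); scc=(scc[0]=0,scc[1]=0,scc[2]=1,scc[3]=2,scc[4]=0,scc[5]=0)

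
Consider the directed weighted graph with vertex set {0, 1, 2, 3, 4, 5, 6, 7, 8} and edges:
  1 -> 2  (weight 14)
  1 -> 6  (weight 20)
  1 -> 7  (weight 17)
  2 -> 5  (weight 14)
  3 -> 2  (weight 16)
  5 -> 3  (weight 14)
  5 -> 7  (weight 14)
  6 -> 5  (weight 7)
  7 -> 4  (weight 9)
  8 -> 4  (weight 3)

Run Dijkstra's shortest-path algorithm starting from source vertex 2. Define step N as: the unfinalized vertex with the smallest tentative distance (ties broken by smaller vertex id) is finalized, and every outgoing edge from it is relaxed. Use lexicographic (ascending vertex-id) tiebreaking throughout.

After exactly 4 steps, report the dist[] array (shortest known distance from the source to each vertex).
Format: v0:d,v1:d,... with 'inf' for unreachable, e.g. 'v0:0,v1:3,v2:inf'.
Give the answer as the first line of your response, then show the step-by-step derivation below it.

v0:inf,v1:inf,v2:0,v3:28,v4:37,v5:14,v6:inf,v7:28,v8:inf

step 1: dist = v0:inf,v1:inf,v2:0,v3:inf,v4:inf,v5:14,v6:inf,v7:inf,v8:inf
step 2: dist = v0:inf,v1:inf,v2:0,v3:28,v4:inf,v5:14,v6:inf,v7:28,v8:inf
step 3: dist = v0:inf,v1:inf,v2:0,v3:28,v4:inf,v5:14,v6:inf,v7:28,v8:inf
step 4: dist = v0:inf,v1:inf,v2:0,v3:28,v4:37,v5:14,v6:inf,v7:28,v8:inf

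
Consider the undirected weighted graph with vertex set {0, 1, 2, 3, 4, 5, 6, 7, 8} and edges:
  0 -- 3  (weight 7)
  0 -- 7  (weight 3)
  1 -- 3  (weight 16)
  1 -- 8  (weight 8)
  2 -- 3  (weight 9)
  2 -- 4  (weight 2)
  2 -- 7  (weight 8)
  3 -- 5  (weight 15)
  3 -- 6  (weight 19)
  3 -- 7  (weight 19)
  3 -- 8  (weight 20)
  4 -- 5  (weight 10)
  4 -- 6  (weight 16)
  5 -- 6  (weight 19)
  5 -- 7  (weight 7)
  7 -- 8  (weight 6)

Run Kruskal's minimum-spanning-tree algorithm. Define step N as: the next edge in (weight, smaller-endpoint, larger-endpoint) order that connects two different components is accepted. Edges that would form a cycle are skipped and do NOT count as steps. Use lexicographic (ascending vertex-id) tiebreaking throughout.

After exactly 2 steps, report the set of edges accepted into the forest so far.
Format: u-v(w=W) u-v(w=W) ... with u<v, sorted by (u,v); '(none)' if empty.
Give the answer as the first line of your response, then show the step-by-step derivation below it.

0-7(w=3) 2-4(w=2)

step 1: add edge 2-4 (w=2); MST = {2-4(w=2)}
step 2: add edge 0-7 (w=3); MST = {0-7(w=3) 2-4(w=2)}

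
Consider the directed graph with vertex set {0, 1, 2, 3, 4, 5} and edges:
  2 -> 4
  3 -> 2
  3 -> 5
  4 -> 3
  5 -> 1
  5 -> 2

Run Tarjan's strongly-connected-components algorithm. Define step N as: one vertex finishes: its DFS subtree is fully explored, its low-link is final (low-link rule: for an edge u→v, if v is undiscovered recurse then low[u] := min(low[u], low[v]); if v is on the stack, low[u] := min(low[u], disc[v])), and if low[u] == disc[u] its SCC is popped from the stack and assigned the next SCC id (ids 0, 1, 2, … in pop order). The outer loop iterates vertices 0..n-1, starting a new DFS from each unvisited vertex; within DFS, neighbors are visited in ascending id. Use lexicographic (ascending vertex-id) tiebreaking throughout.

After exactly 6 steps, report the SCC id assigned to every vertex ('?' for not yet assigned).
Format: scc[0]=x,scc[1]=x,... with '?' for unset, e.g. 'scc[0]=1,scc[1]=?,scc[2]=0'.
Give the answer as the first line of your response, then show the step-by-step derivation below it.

scc[0]=0,scc[1]=1,scc[2]=2,scc[3]=2,scc[4]=2,scc[5]=2

step 1: low=(low[0]=0,low[1]=?,low[2]=?,low[3]=?,low[4]=?,low[5]=?); scc=(scc[0]=0,scc[1]=?,scc[2]=?,scc[3]=?,scc[4]=?,scc[5]=?)
step 2: low=(low[0]=0,low[1]=1,low[2]=?,low[3]=?,low[4]=?,low[5]=?); scc=(scc[0]=0,scc[1]=1,scc[2]=?,scc[3]=?,scc[4]=?,scc[5]=?)
step 3: low=(low[0]=0,low[1]=1,low[2]=2,low[3]=2,low[4]=3,low[5]=2); scc=(scc[0]=0,scc[1]=1,scc[2]=?,scc[3]=?,scc[4]=?,scc[5]=?)
step 4: low=(low[0]=0,low[1]=1,low[2]=2,low[3]=2,low[4]=3,low[5]=2); scc=(scc[0]=0,scc[1]=1,scc[2]=?,scc[3]=?,scc[4]=?,scc[5]=?)
step 5: low=(low[0]=0,low[1]=1,low[2]=2,low[3]=2,low[4]=2,low[5]=2); scc=(scc[0]=0,scc[1]=1,scc[2]=?,scc[3]=?,scc[4]=?,scc[5]=?)
step 6: low=(low[0]=0,low[1]=1,low[2]=2,low[3]=2,low[4]=2,low[5]=2); scc=(scc[0]=0,scc[1]=1,scc[2]=2,scc[3]=2,scc[4]=2,scc[5]=2)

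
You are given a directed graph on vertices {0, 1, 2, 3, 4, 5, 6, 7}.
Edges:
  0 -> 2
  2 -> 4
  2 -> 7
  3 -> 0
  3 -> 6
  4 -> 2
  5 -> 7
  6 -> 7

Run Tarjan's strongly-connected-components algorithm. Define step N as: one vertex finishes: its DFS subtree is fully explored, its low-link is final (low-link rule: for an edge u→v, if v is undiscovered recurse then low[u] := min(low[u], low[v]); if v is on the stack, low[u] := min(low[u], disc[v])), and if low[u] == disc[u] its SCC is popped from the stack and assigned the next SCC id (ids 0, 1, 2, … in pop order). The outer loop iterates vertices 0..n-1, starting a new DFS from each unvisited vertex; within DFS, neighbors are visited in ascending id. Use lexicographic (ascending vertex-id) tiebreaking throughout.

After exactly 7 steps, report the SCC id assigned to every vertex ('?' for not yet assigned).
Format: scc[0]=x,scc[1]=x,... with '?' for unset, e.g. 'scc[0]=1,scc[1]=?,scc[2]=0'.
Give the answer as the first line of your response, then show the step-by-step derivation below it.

scc[0]=2,scc[1]=3,scc[2]=1,scc[3]=5,scc[4]=1,scc[5]=?,scc[6]=4,scc[7]=0

step 1: low=(low[0]=0,low[1]=?,low[2]=1,low[3]=?,low[4]=1,low[5]=?,low[6]=?,low[7]=?); scc=(scc[0]=?,scc[1]=?,scc[2]=?,scc[3]=?,scc[4]=?,scc[5]=?,scc[6]=?,scc[7]=?)
step 2: low=(low[0]=0,low[1]=?,low[2]=1,low[3]=?,low[4]=1,low[5]=?,low[6]=?,low[7]=3); scc=(scc[0]=?,scc[1]=?,scc[2]=?,scc[3]=?,scc[4]=?,scc[5]=?,scc[6]=?,scc[7]=0)
step 3: low=(low[0]=0,low[1]=?,low[2]=1,low[3]=?,low[4]=1,low[5]=?,low[6]=?,low[7]=3); scc=(scc[0]=?,scc[1]=?,scc[2]=1,scc[3]=?,scc[4]=1,scc[5]=?,scc[6]=?,scc[7]=0)
step 4: low=(low[0]=0,low[1]=?,low[2]=1,low[3]=?,low[4]=1,low[5]=?,low[6]=?,low[7]=3); scc=(scc[0]=2,scc[1]=?,scc[2]=1,scc[3]=?,scc[4]=1,scc[5]=?,scc[6]=?,scc[7]=0)
step 5: low=(low[0]=0,low[1]=4,low[2]=1,low[3]=?,low[4]=1,low[5]=?,low[6]=?,low[7]=3); scc=(scc[0]=2,scc[1]=3,scc[2]=1,scc[3]=?,scc[4]=1,scc[5]=?,scc[6]=?,scc[7]=0)
step 6: low=(low[0]=0,low[1]=4,low[2]=1,low[3]=5,low[4]=1,low[5]=?,low[6]=6,low[7]=3); scc=(scc[0]=2,scc[1]=3,scc[2]=1,scc[3]=?,scc[4]=1,scc[5]=?,scc[6]=4,scc[7]=0)
step 7: low=(low[0]=0,low[1]=4,low[2]=1,low[3]=5,low[4]=1,low[5]=?,low[6]=6,low[7]=3); scc=(scc[0]=2,scc[1]=3,scc[2]=1,scc[3]=5,scc[4]=1,scc[5]=?,scc[6]=4,scc[7]=0)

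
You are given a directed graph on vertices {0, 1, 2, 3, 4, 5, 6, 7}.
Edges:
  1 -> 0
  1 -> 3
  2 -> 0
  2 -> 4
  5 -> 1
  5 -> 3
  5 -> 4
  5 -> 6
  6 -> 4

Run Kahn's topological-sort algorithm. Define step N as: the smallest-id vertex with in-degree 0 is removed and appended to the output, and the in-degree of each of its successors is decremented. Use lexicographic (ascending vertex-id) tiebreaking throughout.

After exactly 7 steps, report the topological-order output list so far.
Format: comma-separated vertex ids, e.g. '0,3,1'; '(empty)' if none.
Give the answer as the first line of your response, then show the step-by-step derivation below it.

2,5,1,0,3,6,4

step 1: output 2; order=[2]; indeg=(1,1,0,2,2,0,1,0)
step 2: output 5; order=[2,5]; indeg=(1,0,0,1,1,0,0,0)
step 3: output 1; order=[2,5,1]; indeg=(0,0,0,0,1,0,0,0)
step 4: output 0; order=[2,5,1,0]; indeg=(0,0,0,0,1,0,0,0)
step 5: output 3; order=[2,5,1,0,3]; indeg=(0,0,0,0,1,0,0,0)
step 6: output 6; order=[2,5,1,0,3,6]; indeg=(0,0,0,0,0,0,0,0)
step 7: output 4; order=[2,5,1,0,3,6,4]; indeg=(0,0,0,0,0,0,0,0)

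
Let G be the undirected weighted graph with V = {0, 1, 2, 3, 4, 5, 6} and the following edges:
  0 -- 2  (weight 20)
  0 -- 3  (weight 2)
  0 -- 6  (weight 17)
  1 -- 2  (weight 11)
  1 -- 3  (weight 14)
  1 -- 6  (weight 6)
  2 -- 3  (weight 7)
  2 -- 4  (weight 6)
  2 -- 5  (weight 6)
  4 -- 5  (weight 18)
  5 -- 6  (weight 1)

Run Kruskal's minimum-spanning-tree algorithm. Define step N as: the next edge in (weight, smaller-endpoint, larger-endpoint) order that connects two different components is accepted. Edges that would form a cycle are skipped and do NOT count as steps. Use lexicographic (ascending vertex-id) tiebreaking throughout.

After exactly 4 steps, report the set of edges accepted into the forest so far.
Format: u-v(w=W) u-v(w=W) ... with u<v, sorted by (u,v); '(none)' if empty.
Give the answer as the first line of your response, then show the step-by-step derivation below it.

0-3(w=2) 1-6(w=6) 2-4(w=6) 5-6(w=1)

step 1: add edge 5-6 (w=1); MST = {5-6(w=1)}
step 2: add edge 0-3 (w=2); MST = {0-3(w=2) 5-6(w=1)}
step 3: add edge 1-6 (w=6); MST = {0-3(w=2) 1-6(w=6) 5-6(w=1)}
step 4: add edge 2-4 (w=6); MST = {0-3(w=2) 1-6(w=6) 2-4(w=6) 5-6(w=1)}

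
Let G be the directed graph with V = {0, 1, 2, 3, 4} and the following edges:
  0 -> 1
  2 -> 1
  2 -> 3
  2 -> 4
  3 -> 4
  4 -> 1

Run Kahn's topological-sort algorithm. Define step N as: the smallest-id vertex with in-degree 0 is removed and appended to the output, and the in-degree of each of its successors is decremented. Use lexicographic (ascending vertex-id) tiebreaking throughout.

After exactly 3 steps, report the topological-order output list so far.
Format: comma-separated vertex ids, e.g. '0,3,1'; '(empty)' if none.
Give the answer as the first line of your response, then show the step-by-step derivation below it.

0,2,3

step 1: output 0; order=[0]; indeg=(0,2,0,1,2)
step 2: output 2; order=[0,2]; indeg=(0,1,0,0,1)
step 3: output 3; order=[0,2,3]; indeg=(0,1,0,0,0)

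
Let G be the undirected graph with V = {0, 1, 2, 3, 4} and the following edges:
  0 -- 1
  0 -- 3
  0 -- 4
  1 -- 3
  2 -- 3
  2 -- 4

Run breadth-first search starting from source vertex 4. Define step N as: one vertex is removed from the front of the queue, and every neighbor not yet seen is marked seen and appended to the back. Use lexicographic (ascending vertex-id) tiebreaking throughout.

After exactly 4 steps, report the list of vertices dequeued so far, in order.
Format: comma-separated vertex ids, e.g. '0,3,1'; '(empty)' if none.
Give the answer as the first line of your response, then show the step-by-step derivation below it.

4,0,2,1

step 1: dequeue 4; queue=[0,2]; order=4
step 2: dequeue 0; queue=[2,1,3]; order=4,0
step 3: dequeue 2; queue=[1,3]; order=4,0,2
step 4: dequeue 1; queue=[3]; order=4,0,2,1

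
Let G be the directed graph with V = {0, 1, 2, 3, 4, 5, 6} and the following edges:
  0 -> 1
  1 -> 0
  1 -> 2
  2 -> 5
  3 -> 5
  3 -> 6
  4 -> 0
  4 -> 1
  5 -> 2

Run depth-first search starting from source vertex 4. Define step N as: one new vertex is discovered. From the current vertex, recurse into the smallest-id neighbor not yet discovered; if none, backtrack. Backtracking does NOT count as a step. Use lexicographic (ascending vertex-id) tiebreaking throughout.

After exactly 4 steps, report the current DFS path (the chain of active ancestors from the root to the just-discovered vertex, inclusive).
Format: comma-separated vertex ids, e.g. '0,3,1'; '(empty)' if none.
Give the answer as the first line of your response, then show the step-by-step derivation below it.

4,0,1,2

step 1: discover 4; path=4; order=4
step 2: discover 0; path=4>0; order=4,0
step 3: discover 1; path=4>0>1; order=4,0,1
step 4: discover 2; path=4>0>1>2; order=4,0,1,2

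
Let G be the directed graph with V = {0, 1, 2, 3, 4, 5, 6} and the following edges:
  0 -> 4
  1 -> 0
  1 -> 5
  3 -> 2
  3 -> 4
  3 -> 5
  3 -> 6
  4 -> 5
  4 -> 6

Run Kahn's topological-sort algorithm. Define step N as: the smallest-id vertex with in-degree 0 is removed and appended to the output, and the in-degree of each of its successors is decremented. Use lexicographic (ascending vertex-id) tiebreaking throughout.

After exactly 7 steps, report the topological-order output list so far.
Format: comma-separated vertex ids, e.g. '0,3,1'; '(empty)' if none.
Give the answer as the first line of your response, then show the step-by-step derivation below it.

1,0,3,2,4,5,6

step 1: output 1; order=[1]; indeg=(0,0,1,0,2,2,2)
step 2: output 0; order=[1,0]; indeg=(0,0,1,0,1,2,2)
step 3: output 3; order=[1,0,3]; indeg=(0,0,0,0,0,1,1)
step 4: output 2; order=[1,0,3,2]; indeg=(0,0,0,0,0,1,1)
step 5: output 4; order=[1,0,3,2,4]; indeg=(0,0,0,0,0,0,0)
step 6: output 5; order=[1,0,3,2,4,5]; indeg=(0,0,0,0,0,0,0)
step 7: output 6; order=[1,0,3,2,4,5,6]; indeg=(0,0,0,0,0,0,0)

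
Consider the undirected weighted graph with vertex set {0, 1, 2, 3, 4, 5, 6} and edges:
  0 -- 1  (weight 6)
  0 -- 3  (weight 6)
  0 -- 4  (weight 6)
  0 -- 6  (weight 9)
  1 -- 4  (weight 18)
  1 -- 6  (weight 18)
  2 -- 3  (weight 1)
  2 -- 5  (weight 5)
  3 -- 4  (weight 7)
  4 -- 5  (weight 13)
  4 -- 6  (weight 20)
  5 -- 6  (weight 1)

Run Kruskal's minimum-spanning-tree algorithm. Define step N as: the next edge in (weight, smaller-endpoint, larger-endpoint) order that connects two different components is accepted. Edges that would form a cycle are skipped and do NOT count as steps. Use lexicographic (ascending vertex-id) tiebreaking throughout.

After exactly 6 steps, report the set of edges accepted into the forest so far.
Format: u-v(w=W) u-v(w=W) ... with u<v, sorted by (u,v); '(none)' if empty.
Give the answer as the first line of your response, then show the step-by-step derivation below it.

0-1(w=6) 0-3(w=6) 0-4(w=6) 2-3(w=1) 2-5(w=5) 5-6(w=1)

step 1: add edge 2-3 (w=1); MST = {2-3(w=1)}
step 2: add edge 5-6 (w=1); MST = {2-3(w=1) 5-6(w=1)}
step 3: add edge 2-5 (w=5); MST = {2-3(w=1) 2-5(w=5) 5-6(w=1)}
step 4: add edge 0-1 (w=6); MST = {0-1(w=6) 2-3(w=1) 2-5(w=5) 5-6(w=1)}
step 5: add edge 0-3 (w=6); MST = {0-1(w=6) 0-3(w=6) 2-3(w=1) 2-5(w=5) 5-6(w=1)}
step 6: add edge 0-4 (w=6); MST = {0-1(w=6) 0-3(w=6) 0-4(w=6) 2-3(w=1) 2-5(w=5) 5-6(w=1)}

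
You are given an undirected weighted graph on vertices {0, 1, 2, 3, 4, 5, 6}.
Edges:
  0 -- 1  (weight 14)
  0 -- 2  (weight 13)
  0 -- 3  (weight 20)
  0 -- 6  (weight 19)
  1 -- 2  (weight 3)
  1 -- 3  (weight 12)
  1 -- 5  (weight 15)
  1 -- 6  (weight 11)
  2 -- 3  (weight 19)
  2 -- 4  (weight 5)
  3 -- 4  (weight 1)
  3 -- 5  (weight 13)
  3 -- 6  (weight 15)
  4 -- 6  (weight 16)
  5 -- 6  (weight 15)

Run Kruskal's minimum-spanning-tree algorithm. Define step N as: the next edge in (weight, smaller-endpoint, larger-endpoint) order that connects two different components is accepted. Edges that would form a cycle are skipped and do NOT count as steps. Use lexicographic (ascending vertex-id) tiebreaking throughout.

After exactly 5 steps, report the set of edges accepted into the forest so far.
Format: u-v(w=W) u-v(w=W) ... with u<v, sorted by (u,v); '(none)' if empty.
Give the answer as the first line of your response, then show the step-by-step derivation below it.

0-2(w=13) 1-2(w=3) 1-6(w=11) 2-4(w=5) 3-4(w=1)

step 1: add edge 3-4 (w=1); MST = {3-4(w=1)}
step 2: add edge 1-2 (w=3); MST = {1-2(w=3) 3-4(w=1)}
step 3: add edge 2-4 (w=5); MST = {1-2(w=3) 2-4(w=5) 3-4(w=1)}
step 4: add edge 1-6 (w=11); MST = {1-2(w=3) 1-6(w=11) 2-4(w=5) 3-4(w=1)}
step 5: add edge 0-2 (w=13); MST = {0-2(w=13) 1-2(w=3) 1-6(w=11) 2-4(w=5) 3-4(w=1)}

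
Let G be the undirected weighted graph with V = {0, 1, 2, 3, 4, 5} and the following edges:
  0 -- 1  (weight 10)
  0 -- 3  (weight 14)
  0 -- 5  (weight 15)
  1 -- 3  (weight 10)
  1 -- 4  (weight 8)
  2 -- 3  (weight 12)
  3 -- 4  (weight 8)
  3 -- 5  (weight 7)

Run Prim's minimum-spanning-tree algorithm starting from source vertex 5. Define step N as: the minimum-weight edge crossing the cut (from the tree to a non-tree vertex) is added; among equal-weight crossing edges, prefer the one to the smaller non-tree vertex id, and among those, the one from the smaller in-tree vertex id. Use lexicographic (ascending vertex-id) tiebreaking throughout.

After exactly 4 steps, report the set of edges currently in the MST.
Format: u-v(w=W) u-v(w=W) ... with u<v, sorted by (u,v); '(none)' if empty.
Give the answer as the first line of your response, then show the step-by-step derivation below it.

0-1(w=10) 1-4(w=8) 3-4(w=8) 3-5(w=7)

step 1: add edge 3-5 (w=7); MST = {3-5(w=7)}
step 2: add edge 3-4 (w=8); MST = {3-4(w=8) 3-5(w=7)}
step 3: add edge 1-4 (w=8); MST = {1-4(w=8) 3-4(w=8) 3-5(w=7)}
step 4: add edge 0-1 (w=10); MST = {0-1(w=10) 1-4(w=8) 3-4(w=8) 3-5(w=7)}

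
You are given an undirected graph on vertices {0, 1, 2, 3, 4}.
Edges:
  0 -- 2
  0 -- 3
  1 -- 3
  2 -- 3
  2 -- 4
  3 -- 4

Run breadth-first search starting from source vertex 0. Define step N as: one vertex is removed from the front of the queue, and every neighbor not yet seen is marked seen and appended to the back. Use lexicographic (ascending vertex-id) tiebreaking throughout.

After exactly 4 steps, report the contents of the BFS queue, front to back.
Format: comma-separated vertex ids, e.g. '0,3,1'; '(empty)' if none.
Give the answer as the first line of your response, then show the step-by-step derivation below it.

1

step 1: dequeue 0; queue=[2,3]; order=0
step 2: dequeue 2; queue=[3,4]; order=0,2
step 3: dequeue 3; queue=[4,1]; order=0,2,3
step 4: dequeue 4; queue=[1]; order=0,2,3,4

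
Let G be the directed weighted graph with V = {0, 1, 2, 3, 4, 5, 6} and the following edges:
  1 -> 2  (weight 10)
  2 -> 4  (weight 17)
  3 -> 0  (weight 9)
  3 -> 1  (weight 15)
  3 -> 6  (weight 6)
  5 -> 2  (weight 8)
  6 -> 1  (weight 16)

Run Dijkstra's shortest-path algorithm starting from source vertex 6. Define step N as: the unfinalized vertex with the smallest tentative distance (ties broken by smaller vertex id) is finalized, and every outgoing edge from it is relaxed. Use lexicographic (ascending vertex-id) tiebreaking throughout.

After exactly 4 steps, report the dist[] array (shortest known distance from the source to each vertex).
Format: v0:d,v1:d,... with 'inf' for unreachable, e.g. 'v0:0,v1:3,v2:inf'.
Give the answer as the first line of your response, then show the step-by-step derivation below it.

v0:inf,v1:16,v2:26,v3:inf,v4:43,v5:inf,v6:0

step 1: dist = v0:inf,v1:16,v2:inf,v3:inf,v4:inf,v5:inf,v6:0
step 2: dist = v0:inf,v1:16,v2:26,v3:inf,v4:inf,v5:inf,v6:0
step 3: dist = v0:inf,v1:16,v2:26,v3:inf,v4:43,v5:inf,v6:0
step 4: dist = v0:inf,v1:16,v2:26,v3:inf,v4:43,v5:inf,v6:0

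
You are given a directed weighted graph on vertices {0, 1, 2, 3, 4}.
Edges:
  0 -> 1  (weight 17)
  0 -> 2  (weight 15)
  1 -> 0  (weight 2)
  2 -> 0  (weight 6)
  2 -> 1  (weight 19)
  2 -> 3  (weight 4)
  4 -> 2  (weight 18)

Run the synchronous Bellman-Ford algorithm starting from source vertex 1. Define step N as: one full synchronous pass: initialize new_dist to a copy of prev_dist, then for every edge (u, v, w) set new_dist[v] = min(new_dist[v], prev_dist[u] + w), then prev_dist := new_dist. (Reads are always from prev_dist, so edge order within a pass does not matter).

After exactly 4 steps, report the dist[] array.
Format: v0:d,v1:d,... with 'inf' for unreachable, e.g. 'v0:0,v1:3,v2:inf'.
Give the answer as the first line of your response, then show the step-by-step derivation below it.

v0:2,v1:0,v2:17,v3:21,v4:inf

step 1: dist = v0:2,v1:0,v2:inf,v3:inf,v4:inf
step 2: dist = v0:2,v1:0,v2:17,v3:inf,v4:inf
step 3: dist = v0:2,v1:0,v2:17,v3:21,v4:inf
step 4: dist = v0:2,v1:0,v2:17,v3:21,v4:inf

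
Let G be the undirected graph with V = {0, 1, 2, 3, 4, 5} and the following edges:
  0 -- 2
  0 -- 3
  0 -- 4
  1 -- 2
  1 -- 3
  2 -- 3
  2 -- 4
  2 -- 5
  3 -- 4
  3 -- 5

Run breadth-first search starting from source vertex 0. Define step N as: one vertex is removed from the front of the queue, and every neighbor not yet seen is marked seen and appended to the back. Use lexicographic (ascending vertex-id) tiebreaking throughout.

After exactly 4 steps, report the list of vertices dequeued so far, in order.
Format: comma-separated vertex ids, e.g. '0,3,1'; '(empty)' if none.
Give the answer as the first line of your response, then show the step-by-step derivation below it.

0,2,3,4

step 1: dequeue 0; queue=[2,3,4]; order=0
step 2: dequeue 2; queue=[3,4,1,5]; order=0,2
step 3: dequeue 3; queue=[4,1,5]; order=0,2,3
step 4: dequeue 4; queue=[1,5]; order=0,2,3,4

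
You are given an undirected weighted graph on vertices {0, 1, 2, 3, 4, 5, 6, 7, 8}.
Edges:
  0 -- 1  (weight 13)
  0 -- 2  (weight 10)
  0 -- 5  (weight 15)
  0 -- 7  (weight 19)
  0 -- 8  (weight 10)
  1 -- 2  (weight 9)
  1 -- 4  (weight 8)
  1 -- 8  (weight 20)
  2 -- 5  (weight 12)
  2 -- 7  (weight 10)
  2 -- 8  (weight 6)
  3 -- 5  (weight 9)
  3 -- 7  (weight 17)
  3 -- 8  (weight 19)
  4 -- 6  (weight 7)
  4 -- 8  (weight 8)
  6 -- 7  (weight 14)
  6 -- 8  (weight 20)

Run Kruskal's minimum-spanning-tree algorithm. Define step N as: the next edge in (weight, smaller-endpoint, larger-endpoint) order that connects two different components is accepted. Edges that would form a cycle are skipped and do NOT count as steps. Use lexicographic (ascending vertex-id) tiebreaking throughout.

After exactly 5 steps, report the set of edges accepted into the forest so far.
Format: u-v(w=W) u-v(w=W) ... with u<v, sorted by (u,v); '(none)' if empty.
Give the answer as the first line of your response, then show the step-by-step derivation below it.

1-4(w=8) 2-8(w=6) 3-5(w=9) 4-6(w=7) 4-8(w=8)

step 1: add edge 2-8 (w=6); MST = {2-8(w=6)}
step 2: add edge 4-6 (w=7); MST = {2-8(w=6) 4-6(w=7)}
step 3: add edge 1-4 (w=8); MST = {1-4(w=8) 2-8(w=6) 4-6(w=7)}
step 4: add edge 4-8 (w=8); MST = {1-4(w=8) 2-8(w=6) 4-6(w=7) 4-8(w=8)}
step 5: add edge 3-5 (w=9); MST = {1-4(w=8) 2-8(w=6) 3-5(w=9) 4-6(w=7) 4-8(w=8)}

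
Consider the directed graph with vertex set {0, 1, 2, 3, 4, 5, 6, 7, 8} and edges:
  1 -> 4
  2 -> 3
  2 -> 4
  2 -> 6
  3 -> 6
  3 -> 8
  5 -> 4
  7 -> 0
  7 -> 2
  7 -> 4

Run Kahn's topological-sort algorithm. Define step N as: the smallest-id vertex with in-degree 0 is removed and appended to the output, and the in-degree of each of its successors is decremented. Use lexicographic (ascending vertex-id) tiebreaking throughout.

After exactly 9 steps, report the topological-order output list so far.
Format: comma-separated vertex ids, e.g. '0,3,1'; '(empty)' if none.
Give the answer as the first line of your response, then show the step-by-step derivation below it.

1,5,7,0,2,3,4,6,8

step 1: output 1; order=[1]; indeg=(1,0,1,1,3,0,2,0,1)
step 2: output 5; order=[1,5]; indeg=(1,0,1,1,2,0,2,0,1)
step 3: output 7; order=[1,5,7]; indeg=(0,0,0,1,1,0,2,0,1)
step 4: output 0; order=[1,5,7,0]; indeg=(0,0,0,1,1,0,2,0,1)
step 5: output 2; order=[1,5,7,0,2]; indeg=(0,0,0,0,0,0,1,0,1)
step 6: output 3; order=[1,5,7,0,2,3]; indeg=(0,0,0,0,0,0,0,0,0)
step 7: output 4; order=[1,5,7,0,2,3,4]; indeg=(0,0,0,0,0,0,0,0,0)
step 8: output 6; order=[1,5,7,0,2,3,4,6]; indeg=(0,0,0,0,0,0,0,0,0)
step 9: output 8; order=[1,5,7,0,2,3,4,6,8]; indeg=(0,0,0,0,0,0,0,0,0)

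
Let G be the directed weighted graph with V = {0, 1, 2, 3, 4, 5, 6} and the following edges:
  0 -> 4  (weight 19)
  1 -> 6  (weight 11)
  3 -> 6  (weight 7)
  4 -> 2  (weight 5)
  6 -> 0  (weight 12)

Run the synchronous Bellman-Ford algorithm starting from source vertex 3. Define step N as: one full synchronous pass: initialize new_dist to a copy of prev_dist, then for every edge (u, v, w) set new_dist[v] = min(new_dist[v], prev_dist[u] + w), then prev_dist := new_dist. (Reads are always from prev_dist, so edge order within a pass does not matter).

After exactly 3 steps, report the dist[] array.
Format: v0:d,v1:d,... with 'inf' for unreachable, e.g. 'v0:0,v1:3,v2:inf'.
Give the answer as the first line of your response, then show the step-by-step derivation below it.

v0:19,v1:inf,v2:inf,v3:0,v4:38,v5:inf,v6:7

step 1: dist = v0:inf,v1:inf,v2:inf,v3:0,v4:inf,v5:inf,v6:7
step 2: dist = v0:19,v1:inf,v2:inf,v3:0,v4:inf,v5:inf,v6:7
step 3: dist = v0:19,v1:inf,v2:inf,v3:0,v4:38,v5:inf,v6:7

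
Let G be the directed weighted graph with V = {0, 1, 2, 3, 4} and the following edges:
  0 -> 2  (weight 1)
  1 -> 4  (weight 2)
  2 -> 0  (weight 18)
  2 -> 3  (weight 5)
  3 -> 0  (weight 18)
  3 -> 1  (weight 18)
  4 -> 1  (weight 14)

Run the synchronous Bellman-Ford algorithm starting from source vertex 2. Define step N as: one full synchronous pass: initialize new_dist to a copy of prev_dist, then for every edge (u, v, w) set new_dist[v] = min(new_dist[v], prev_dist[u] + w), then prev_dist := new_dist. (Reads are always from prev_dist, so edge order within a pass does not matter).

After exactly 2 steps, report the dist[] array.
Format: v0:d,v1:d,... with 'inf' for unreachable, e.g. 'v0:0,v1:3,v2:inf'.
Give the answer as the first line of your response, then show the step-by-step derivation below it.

v0:18,v1:23,v2:0,v3:5,v4:inf

step 1: dist = v0:18,v1:inf,v2:0,v3:5,v4:inf
step 2: dist = v0:18,v1:23,v2:0,v3:5,v4:inf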